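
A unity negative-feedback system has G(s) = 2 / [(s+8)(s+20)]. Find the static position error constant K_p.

0.0125

System type = 0 (no poles at s=0).
K_p = lim_{s→0} G(s) = 2 / (8·20) = 0.0125.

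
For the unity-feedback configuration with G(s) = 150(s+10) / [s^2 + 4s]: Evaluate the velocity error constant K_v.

Lowest-order denominator term is 4s, so the open loop has 1 pole at the origin → type 1 system.
K_v = lim_{s→0} s·G(s) = 150·10 / 4 = 375.

375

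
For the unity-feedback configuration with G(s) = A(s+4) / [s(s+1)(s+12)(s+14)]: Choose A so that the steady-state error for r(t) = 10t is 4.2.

100

The open loop has one pole at the origin → type 1 system.
K_v = lim_{s→0} s·G(s) = A·4 / (1·12·14) = (1/42)·A.
e_ss = 10/K_v = 4.2 ⇒ K_v = 50/21 ⇒ A = (50/21)/(1/42) = 100.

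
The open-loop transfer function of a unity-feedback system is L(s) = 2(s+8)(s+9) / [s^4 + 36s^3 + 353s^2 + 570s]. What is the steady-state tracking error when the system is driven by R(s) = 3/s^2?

The denominator has no term below 570s — 1 pole at s=0, type 1.
K_v = lim_{s→0} s·L(s) = 2·8·9 / 570 = 24/95.
e_ss = 3/K_v = 3/(24/95) = 11.875.

11.875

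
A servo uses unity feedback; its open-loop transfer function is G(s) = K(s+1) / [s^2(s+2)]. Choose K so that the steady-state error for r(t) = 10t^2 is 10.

4

System type = 2 (two poles at s=0).
K_a = lim_{s→0} s^2·G(s) = K·1 / (2) = 0.5·K.
e_ss = 20/K_a = 10 ⇒ K_a = 2 ⇒ K = 2/0.5 = 4.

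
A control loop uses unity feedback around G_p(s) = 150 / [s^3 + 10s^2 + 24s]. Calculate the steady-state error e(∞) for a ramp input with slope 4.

0.64

Lowest-order denominator term is 24s, so the open loop has 1 pole at the origin → type 1 system.
K_v = lim_{s→0} s·G_p(s) = 150 / 24 = 6.25.
e_ss = 4/K_v = 4/6.25 = 0.64.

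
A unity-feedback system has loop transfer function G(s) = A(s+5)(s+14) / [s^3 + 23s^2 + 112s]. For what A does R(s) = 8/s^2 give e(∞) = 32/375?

Lowest-order denominator term is 112s, so the open loop has 1 pole at the origin → type 1 system.
K_v = lim_{s→0} s·G(s) = A·5·14 / 112 = 0.625·A.
e_ss = 8/K_v = 32/375 ⇒ K_v = 93.75 ⇒ A = 93.75/0.625 = 150.

150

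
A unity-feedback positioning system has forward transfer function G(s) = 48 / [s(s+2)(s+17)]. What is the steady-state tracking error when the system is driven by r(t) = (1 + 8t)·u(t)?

17/3

One free integrator in G(s): this is a type 1 system. By superposition:
  • 1: tracked with zero error.
  • 8t: e_ss = 8/K_v with K_v=24/17 → 17/3.
Total e_ss = 17/3.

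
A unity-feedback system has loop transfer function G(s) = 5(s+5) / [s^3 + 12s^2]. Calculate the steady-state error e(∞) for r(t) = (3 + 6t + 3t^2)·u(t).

Lowest-order denominator term is 12s^2, so the open loop has 2 poles at the origin → type 2 system. Taking each input component in turn:
  • 3: tracked with zero error.
  • 6t: tracked with zero error.
  • 3t^2: e_ss = 6/K_a with K_a=25/12 → 2.88.
Total e_ss = 2.88.

2.88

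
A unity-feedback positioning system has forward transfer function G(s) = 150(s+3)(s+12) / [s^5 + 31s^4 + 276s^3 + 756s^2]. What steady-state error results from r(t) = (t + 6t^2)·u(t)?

The denominator has no term below 756s^2 — 2 poles at s=0, type 2. Taking each input component in turn:
  • t: tracked with zero error.
  • 6t^2: e_ss = 12/K_a with K_a=50/7 → 1.68.
Total e_ss = 1.68.

1.68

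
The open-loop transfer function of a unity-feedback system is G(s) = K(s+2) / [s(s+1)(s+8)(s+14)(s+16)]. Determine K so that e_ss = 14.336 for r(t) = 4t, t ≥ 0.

System type = 1 (one pole at s=0).
K_v = lim_{s→0} s·G(s) = K·2 / (1·8·14·16) = (1/896)·K.
e_ss = 4/K_v = 14.336 ⇒ K_v = 125/448 ⇒ K = (125/448)/(1/896) = 250.

250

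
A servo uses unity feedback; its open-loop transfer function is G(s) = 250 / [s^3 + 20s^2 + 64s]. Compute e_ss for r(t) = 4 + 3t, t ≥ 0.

Lowest-order denominator term is 64s, so the open loop has 1 pole at the origin → type 1 system. By superposition:
  • 4: tracked with zero error.
  • 3t: e_ss = 3/K_v with K_v=125/32 → 0.768.
Total e_ss = 0.768.

0.768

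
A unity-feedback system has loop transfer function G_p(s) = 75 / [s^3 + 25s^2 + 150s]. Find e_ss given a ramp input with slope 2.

4

Factoring s from the denominator leaves a polynomial with constant term 150, so the system is type 1.
K_v = lim_{s→0} s·G_p(s) = 75 / 150 = 0.5.
e_ss = 2/K_v = 2/0.5 = 4.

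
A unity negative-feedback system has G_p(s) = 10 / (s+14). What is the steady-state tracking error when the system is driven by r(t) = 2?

7/6

The open loop has no poles at the origin → type 0 system.
K_p = lim_{s→0} G_p(s) = 10 / (14) = 5/7.
e_ss = 2/(1 + K_p) = 2/(12/7) = 7/6.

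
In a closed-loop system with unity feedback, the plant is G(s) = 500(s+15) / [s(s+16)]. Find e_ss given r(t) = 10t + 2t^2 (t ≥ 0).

System type = 1 (one pole at s=0). By superposition:
  • 10t: e_ss = 10/K_v with K_v=468.75 → 8/375.
  • 2t^2: a type-1 system cannot track it, e_ss → ∞.
The unbounded component dominates.

infinity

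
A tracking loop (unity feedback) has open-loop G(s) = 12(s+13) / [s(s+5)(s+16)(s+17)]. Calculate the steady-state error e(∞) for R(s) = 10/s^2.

3400/39

The open loop has one pole at the origin → type 1 system.
K_v = lim_{s→0} s·G(s) = 12·13 / (5·16·17) = 39/340.
e_ss = 10/K_v = 10/(39/340) = 3400/39.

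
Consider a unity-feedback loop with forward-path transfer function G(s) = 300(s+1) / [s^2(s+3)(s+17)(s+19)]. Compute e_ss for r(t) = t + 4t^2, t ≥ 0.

The open loop has two poles at the origin → type 2 system. Taking each input component in turn:
  • t: tracked with zero error.
  • 4t^2: e_ss = 8/K_a with K_a=100/323 → 25.84.
Total e_ss = 25.84.

25.84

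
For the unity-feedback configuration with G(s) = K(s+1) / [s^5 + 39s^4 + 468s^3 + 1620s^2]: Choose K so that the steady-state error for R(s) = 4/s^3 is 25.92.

Factoring s^2 from the denominator leaves a polynomial with constant term 1620, so the system is type 2.
K_a = lim_{s→0} s^2·G(s) = K·1 / 1620 = (1/1620)·K.
e_ss = 4/K_a = 25.92 ⇒ K_a = 25/162 ⇒ K = (25/162)/(1/1620) = 250.

250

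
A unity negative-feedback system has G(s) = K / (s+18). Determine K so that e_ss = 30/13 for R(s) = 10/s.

G(s) has no factors of s in the denominator, so the system is type 0.
K_p = lim_{s→0} G(s) = K / (18) = (1/18)·K.
e_ss = 10/(1 + K_p) = 30/13 ⇒ 1 + (1/18)·K = 13/3 ⇒ K = 60.

60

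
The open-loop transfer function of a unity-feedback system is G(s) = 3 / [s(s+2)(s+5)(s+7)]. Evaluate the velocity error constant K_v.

System type = 1 (one pole at s=0).
K_v = lim_{s→0} s·G(s) = 3 / (2·5·7) = 3/70.

3/70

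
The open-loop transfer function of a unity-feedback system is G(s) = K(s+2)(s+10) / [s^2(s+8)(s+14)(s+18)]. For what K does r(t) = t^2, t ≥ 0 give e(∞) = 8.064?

25

The open loop has two poles at the origin → type 2 system.
K_a = lim_{s→0} s^2·G(s) = K·2·10 / (8·14·18) = (5/504)·K.
e_ss = 2/K_a = 8.064 ⇒ K_a = 125/504 ⇒ K = (125/504)/(5/504) = 25.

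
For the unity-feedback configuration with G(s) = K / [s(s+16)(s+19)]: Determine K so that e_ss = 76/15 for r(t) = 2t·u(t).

G(s) has one factor of s in the denominator, so the system is type 1.
K_v = lim_{s→0} s·G(s) = K / (16·19) = (1/304)·K.
e_ss = 2/K_v = 76/15 ⇒ K_v = 15/38 ⇒ K = (15/38)/(1/304) = 120.

120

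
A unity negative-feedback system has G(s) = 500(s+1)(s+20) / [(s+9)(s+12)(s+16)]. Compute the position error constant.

625/108

No free integrators in G(s): this is a type 0 system.
K_p = lim_{s→0} G(s) = 500·1·20 / (9·12·16) = 625/108.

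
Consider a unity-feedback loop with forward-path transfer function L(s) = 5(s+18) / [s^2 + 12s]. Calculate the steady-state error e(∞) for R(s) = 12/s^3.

Lowest-order denominator term is 12s, so the open loop has 1 pole at the origin → type 1 system.
K_a = lim_{s→0} s^2·L(s) = 0; the steady-state error to this parabolic input grows without bound.

infinity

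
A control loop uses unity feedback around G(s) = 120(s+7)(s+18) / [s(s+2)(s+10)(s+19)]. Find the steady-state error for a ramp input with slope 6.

One free integrator in G(s): this is a type 1 system.
K_v = lim_{s→0} s·G(s) = 120·7·18 / (2·10·19) = 756/19.
e_ss = 6/K_v = 6/(756/19) = 19/126.

19/126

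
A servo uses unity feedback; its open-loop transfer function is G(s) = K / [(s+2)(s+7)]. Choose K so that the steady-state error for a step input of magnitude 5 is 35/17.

System type = 0 (no poles at s=0).
K_p = lim_{s→0} G(s) = K / (2·7) = (1/14)·K.
e_ss = 5/(1 + K_p) = 35/17 ⇒ 1 + (1/14)·K = 17/7 ⇒ K = 20.

20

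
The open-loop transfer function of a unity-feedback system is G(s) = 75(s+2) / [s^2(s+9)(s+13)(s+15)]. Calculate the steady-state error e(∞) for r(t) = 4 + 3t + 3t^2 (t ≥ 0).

70.2

Two free integrators in G(s): this is a type 2 system. By superposition:
  • 4: tracked with zero error.
  • 3t: tracked with zero error.
  • 3t^2: e_ss = 6/K_a with K_a=10/117 → 70.2.
Total e_ss = 70.2.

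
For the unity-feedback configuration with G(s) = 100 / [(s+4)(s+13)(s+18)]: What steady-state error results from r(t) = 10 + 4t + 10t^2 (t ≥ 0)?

infinity

No free integrators in G(s): this is a type 0 system. Taking each input component in turn:
  • 10: e_ss = 10/(1+K_p) with K_p=25/234 → 2340/259.
  • 4t: a type-0 system cannot track it, e_ss → ∞.
  • 10t^2: a type-0 system cannot track it, e_ss → ∞.
The unbounded component dominates.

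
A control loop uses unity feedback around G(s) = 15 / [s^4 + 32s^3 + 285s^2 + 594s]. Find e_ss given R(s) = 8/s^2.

Lowest-order denominator term is 594s, so the open loop has 1 pole at the origin → type 1 system.
K_v = lim_{s→0} s·G(s) = 15 / 594 = 5/198.
e_ss = 8/K_v = 8/(5/198) = 316.8.

316.8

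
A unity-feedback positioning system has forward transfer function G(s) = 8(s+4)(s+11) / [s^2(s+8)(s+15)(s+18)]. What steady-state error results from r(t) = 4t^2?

System type = 2 (two poles at s=0).
K_a = lim_{s→0} s^2·G(s) = 8·4·11 / (8·15·18) = 22/135.
r(t) = 4t^2 gives R(s) = 8/s^3.
e_ss = 8/K_a = 8/(22/135) = 540/11.

540/11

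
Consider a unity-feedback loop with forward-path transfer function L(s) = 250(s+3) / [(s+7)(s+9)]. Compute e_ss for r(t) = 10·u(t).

210/271

L(s) has no factors of s in the denominator, so the system is type 0.
K_p = lim_{s→0} L(s) = 250·3 / (7·9) = 250/21.
e_ss = 10/(1 + K_p) = 10/(271/21) = 210/271.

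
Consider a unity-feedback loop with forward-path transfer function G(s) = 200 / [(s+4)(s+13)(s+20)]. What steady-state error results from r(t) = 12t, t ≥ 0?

The open loop has no poles at the origin → type 0 system.
For a type-0 system K_v = 0, so e_ss to a ramp input is unbounded.

infinity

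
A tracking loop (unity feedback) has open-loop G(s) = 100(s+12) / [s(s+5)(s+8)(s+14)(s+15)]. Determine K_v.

G(s) has one factor of s in the denominator, so the system is type 1.
K_v = lim_{s→0} s·G(s) = 100·12 / (5·8·14·15) = 1/7.

1/7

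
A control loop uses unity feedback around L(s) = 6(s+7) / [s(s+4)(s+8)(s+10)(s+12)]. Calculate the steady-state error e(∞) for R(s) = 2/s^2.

1280/7

System type = 1 (one pole at s=0).
K_v = lim_{s→0} s·L(s) = 6·7 / (4·8·10·12) = 7/640.
e_ss = 2/K_v = 2/(7/640) = 1280/7.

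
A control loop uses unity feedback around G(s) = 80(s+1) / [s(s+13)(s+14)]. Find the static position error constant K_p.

K_p = lim_{s→0} G(s); with 1 pole at the origin the limit diverges, so K_p = ∞.

infinity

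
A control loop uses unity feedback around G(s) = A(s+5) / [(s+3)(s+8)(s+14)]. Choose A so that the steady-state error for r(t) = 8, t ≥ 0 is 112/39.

120

G(s) has no factors of s in the denominator, so the system is type 0.
K_p = lim_{s→0} G(s) = A·5 / (3·8·14) = (5/336)·A.
e_ss = 8/(1 + K_p) = 112/39 ⇒ 1 + (5/336)·A = 39/14 ⇒ A = 120.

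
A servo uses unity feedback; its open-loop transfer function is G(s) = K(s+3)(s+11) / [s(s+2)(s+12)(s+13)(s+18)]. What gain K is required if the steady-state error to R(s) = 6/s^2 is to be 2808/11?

One free integrator in G(s): this is a type 1 system.
K_v = lim_{s→0} s·G(s) = K·3·11 / (2·12·13·18) = (11/1872)·K.
e_ss = 6/K_v = 2808/11 ⇒ K_v = 11/468 ⇒ K = (11/468)/(11/1872) = 4.

4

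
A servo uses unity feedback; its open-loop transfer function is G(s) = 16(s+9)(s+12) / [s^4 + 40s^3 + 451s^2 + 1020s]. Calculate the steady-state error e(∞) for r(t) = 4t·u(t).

85/36

Factoring s from the denominator leaves a polynomial with constant term 1020, so the system is type 1.
K_v = lim_{s→0} s·G(s) = 16·9·12 / 1020 = 144/85.
e_ss = 4/K_v = 4/(144/85) = 85/36.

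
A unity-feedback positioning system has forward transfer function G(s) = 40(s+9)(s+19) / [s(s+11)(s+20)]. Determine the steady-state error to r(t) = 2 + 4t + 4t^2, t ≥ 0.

infinity

One free integrator in G(s): this is a type 1 system. Taking each input component in turn:
  • 2: tracked with zero error.
  • 4t: e_ss = 4/K_v with K_v=342/11 → 22/171.
  • 4t^2: a type-1 system cannot track it, e_ss → ∞.
The unbounded component dominates.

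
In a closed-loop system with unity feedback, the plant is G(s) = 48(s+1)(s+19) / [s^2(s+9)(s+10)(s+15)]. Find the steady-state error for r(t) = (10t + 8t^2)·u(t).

450/19

System type = 2 (two poles at s=0). Taking each input component in turn:
  • 10t: tracked with zero error.
  • 8t^2: e_ss = 16/K_a with K_a=152/225 → 450/19.
Total e_ss = 450/19.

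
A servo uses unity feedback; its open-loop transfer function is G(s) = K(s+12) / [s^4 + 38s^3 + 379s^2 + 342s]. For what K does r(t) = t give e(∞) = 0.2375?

120

Lowest-order denominator term is 342s, so the open loop has 1 pole at the origin → type 1 system.
K_v = lim_{s→0} s·G(s) = K·12 / 342 = (2/57)·K.
e_ss = 1/K_v = 0.2375 ⇒ K_v = 80/19 ⇒ K = (80/19)/(2/57) = 120.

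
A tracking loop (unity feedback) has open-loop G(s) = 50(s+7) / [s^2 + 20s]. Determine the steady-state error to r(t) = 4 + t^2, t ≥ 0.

infinity

Lowest-order denominator term is 20s, so the open loop has 1 pole at the origin → type 1 system. By superposition:
  • 4: tracked with zero error.
  • t^2: a type-1 system cannot track it, e_ss → ∞.
The unbounded component dominates.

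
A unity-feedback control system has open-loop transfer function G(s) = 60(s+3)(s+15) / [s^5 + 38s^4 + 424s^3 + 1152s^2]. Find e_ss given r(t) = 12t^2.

10.24

Factoring s^2 from the denominator leaves a polynomial with constant term 1152, so the system is type 2.
K_a = lim_{s→0} s^2·G(s) = 60·3·15 / 1152 = 75/32.
r(t) = 12t^2 gives R(s) = 24/s^3.
e_ss = 24/K_a = 24/(75/32) = 10.24.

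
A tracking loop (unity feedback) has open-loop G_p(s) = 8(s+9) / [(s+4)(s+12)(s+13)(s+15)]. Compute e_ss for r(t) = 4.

The open loop has no poles at the origin → type 0 system.
K_p = lim_{s→0} G_p(s) = 8·9 / (4·12·13·15) = 1/130.
e_ss = 4/(1 + K_p) = 4/(131/130) = 520/131.

520/131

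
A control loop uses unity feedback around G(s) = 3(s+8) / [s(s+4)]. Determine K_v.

6

The open loop has one pole at the origin → type 1 system.
K_v = lim_{s→0} s·G(s) = 3·8 / (4) = 6.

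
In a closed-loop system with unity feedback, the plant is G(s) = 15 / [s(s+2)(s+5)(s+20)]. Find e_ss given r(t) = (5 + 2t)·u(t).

80/3

The open loop has one pole at the origin → type 1 system. Treating each term separately:
  • 5: tracked with zero error.
  • 2t: e_ss = 2/K_v with K_v=0.075 → 80/3.
Total e_ss = 80/3.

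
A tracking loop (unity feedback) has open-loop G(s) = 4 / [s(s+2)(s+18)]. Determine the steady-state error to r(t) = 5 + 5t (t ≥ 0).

G(s) has one factor of s in the denominator, so the system is type 1. By superposition:
  • 5: tracked with zero error.
  • 5t: e_ss = 5/K_v with K_v=1/9 → 45.
Total e_ss = 45.

45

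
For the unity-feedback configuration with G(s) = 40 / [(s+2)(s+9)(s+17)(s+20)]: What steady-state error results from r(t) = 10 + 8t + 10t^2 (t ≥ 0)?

No free integrators in G(s): this is a type 0 system. By superposition:
  • 10: e_ss = 10/(1+K_p) with K_p=1/153 → 765/77.
  • 8t: a type-0 system cannot track it, e_ss → ∞.
  • 10t^2: a type-0 system cannot track it, e_ss → ∞.
The unbounded component dominates.

infinity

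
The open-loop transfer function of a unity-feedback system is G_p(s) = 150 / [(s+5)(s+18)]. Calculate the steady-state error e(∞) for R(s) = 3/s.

System type = 0 (no poles at s=0).
K_p = lim_{s→0} G_p(s) = 150 / (5·18) = 5/3.
e_ss = 3/(1 + K_p) = 3/(8/3) = 1.125.

1.125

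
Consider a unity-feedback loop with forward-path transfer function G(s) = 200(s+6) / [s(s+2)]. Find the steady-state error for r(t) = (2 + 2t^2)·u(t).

infinity

G(s) has one factor of s in the denominator, so the system is type 1. Treating each term separately:
  • 2: tracked with zero error.
  • 2t^2: a type-1 system cannot track it, e_ss → ∞.
The unbounded component dominates.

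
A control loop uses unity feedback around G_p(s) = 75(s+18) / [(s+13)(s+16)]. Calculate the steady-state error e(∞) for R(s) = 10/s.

1040/779

System type = 0 (no poles at s=0).
K_p = lim_{s→0} G_p(s) = 75·18 / (13·16) = 675/104.
e_ss = 10/(1 + K_p) = 10/(779/104) = 1040/779.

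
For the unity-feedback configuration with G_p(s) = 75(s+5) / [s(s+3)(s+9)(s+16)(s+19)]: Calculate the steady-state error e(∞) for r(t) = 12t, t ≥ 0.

System type = 1 (one pole at s=0).
K_v = lim_{s→0} s·G_p(s) = 75·5 / (3·9·16·19) = 125/2736.
e_ss = 12/K_v = 12/(125/2736) = 262.656.

262.656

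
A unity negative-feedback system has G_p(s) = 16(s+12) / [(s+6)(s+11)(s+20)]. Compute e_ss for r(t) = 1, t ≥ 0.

55/63

G_p(s) has no factors of s in the denominator, so the system is type 0.
K_p = lim_{s→0} G_p(s) = 16·12 / (6·11·20) = 8/55.
e_ss = 1/(1 + K_p) = 1/(63/55) = 55/63.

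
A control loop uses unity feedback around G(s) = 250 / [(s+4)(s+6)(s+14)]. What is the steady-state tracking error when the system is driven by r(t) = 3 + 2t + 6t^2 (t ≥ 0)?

No free integrators in G(s): this is a type 0 system. Treating each term separately:
  • 3: e_ss = 3/(1+K_p) with K_p=125/168 → 504/293.
  • 2t: a type-0 system cannot track it, e_ss → ∞.
  • 6t^2: a type-0 system cannot track it, e_ss → ∞.
The unbounded component dominates.

infinity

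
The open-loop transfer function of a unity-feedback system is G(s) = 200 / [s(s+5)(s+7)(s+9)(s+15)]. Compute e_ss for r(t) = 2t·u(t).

System type = 1 (one pole at s=0).
K_v = lim_{s→0} s·G(s) = 200 / (5·7·9·15) = 8/189.
e_ss = 2/K_v = 2/(8/189) = 47.25.

47.25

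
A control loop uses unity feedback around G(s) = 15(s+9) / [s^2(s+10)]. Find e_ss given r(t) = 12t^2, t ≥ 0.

16/9

System type = 2 (two poles at s=0).
K_a = lim_{s→0} s^2·G(s) = 15·9 / (10) = 13.5.
r(t) = 12t^2 gives R(s) = 24/s^3.
e_ss = 24/K_a = 24/13.5 = 16/9.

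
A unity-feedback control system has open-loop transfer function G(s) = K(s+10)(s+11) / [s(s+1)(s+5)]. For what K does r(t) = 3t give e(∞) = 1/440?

One free integrator in G(s): this is a type 1 system.
K_v = lim_{s→0} s·G(s) = K·10·11 / (1·5) = 22·K.
e_ss = 3/K_v = 1/440 ⇒ K_v = 1320 ⇒ K = 1320/22 = 60.

60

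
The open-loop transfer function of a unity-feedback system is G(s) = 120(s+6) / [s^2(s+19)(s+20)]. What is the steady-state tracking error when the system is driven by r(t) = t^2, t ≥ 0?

19/18

G(s) has two factors of s in the denominator, so the system is type 2.
K_a = lim_{s→0} s^2·G(s) = 120·6 / (19·20) = 36/19.
r(t) = t^2 gives R(s) = 2/s^3.
e_ss = 2/K_a = 2/(36/19) = 19/18.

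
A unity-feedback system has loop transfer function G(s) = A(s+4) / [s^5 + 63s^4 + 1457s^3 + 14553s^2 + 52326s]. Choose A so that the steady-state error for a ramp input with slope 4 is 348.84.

150

The denominator has no term below 52326s — 1 pole at s=0, type 1.
K_v = lim_{s→0} s·G(s) = A·4 / 52326 = (2/26163)·A.
e_ss = 4/K_v = 348.84 ⇒ K_v = 100/8721 ⇒ A = (100/8721)/(2/26163) = 150.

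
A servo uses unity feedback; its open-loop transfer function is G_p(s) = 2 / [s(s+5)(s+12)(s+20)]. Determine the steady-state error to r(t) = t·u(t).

600

G_p(s) has one factor of s in the denominator, so the system is type 1.
K_v = lim_{s→0} s·G_p(s) = 2 / (5·12·20) = 1/600.
e_ss = 1/K_v = 1/(1/600) = 600.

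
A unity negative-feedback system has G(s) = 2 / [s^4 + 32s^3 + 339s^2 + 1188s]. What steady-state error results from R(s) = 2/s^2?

Lowest-order denominator term is 1188s, so the open loop has 1 pole at the origin → type 1 system.
K_v = lim_{s→0} s·G(s) = 2 / 1188 = 1/594.
e_ss = 2/K_v = 2/(1/594) = 1188.

1188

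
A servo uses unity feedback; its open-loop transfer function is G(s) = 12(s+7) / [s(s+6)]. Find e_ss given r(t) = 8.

0

The open loop has one pole at the origin → type 1 system.
K_p = ∞ for a type-1 system; e_ss to a step is zero.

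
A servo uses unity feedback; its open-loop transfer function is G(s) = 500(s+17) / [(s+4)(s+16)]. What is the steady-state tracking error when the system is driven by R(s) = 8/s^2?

infinity

System type = 0 (no poles at s=0).
For a type-0 system K_v = 0, so e_ss to a ramp input is unbounded.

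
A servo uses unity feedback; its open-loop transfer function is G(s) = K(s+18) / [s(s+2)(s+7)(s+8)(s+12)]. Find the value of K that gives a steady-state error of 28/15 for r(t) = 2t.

80

The open loop has one pole at the origin → type 1 system.
K_v = lim_{s→0} s·G(s) = K·18 / (2·7·8·12) = (3/224)·K.
e_ss = 2/K_v = 28/15 ⇒ K_v = 15/14 ⇒ K = (15/14)/(3/224) = 80.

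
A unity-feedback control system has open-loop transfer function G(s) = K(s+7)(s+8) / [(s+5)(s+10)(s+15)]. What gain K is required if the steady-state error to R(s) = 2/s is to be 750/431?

2

The open loop has no poles at the origin → type 0 system.
K_p = lim_{s→0} G(s) = K·7·8 / (5·10·15) = (28/375)·K.
e_ss = 2/(1 + K_p) = 750/431 ⇒ 1 + (28/375)·K = 431/375 ⇒ K = 2.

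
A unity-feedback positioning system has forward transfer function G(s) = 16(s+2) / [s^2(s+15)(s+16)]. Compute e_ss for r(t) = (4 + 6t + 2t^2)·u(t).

30

The open loop has two poles at the origin → type 2 system. By superposition:
  • 4: tracked with zero error.
  • 6t: tracked with zero error.
  • 2t^2: e_ss = 4/K_a with K_a=2/15 → 30.
Total e_ss = 30.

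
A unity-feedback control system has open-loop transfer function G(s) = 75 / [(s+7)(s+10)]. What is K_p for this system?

The open loop has no poles at the origin → type 0 system.
K_p = lim_{s→0} G(s) = 75 / (7·10) = 15/14.

15/14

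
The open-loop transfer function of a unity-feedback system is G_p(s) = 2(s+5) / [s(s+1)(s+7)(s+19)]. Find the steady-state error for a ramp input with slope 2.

26.6

The open loop has one pole at the origin → type 1 system.
K_v = lim_{s→0} s·G_p(s) = 2·5 / (1·7·19) = 10/133.
e_ss = 2/K_v = 2/(10/133) = 26.6.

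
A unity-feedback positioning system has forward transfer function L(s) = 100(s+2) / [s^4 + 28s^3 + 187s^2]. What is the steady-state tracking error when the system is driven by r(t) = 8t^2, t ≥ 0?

The denominator has no term below 187s^2 — 2 poles at s=0, type 2.
K_a = lim_{s→0} s^2·L(s) = 100·2 / 187 = 200/187.
r(t) = 8t^2 gives R(s) = 16/s^3.
e_ss = 16/K_a = 16/(200/187) = 14.96.

14.96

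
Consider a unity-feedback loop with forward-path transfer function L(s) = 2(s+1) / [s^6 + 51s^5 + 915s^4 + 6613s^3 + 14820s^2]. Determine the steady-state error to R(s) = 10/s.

Factoring s^2 from the denominator leaves a polynomial with constant term 14820, so the system is type 2.
K_p = ∞ for a type-2 system; e_ss to a step is zero.

0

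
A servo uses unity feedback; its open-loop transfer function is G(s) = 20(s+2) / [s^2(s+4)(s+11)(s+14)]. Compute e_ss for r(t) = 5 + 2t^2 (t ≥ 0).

61.6

G(s) has two factors of s in the denominator, so the system is type 2. Taking each input component in turn:
  • 5: tracked with zero error.
  • 2t^2: e_ss = 4/K_a with K_a=5/77 → 61.6.
Total e_ss = 61.6.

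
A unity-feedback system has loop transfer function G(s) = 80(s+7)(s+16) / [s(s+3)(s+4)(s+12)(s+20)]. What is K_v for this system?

28/9

System type = 1 (one pole at s=0).
K_v = lim_{s→0} s·G(s) = 80·7·16 / (3·4·12·20) = 28/9.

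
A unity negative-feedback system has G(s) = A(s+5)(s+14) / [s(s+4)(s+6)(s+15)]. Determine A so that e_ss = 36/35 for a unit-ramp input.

5

System type = 1 (one pole at s=0).
K_v = lim_{s→0} s·G(s) = A·5·14 / (4·6·15) = (7/36)·A.
e_ss = 1/K_v = 36/35 ⇒ K_v = 35/36 ⇒ A = (35/36)/(7/36) = 5.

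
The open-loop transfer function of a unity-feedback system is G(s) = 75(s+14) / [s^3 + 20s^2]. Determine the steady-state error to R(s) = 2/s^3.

4/105

Factoring s^2 from the denominator leaves a polynomial with constant term 20, so the system is type 2.
K_a = lim_{s→0} s^2·G(s) = 75·14 / 20 = 52.5.
r(t) = t^2 gives R(s) = 2/s^3.
e_ss = 2/K_a = 2/52.5 = 4/105.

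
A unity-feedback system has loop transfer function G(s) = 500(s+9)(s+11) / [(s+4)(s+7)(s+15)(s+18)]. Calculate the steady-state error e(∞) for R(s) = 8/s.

336/317

The open loop has no poles at the origin → type 0 system.
K_p = lim_{s→0} G(s) = 500·9·11 / (4·7·15·18) = 275/42.
e_ss = 8/(1 + K_p) = 8/(317/42) = 336/317.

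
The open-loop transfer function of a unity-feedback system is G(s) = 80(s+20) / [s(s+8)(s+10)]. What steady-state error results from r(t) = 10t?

0.5

The open loop has one pole at the origin → type 1 system.
K_v = lim_{s→0} s·G(s) = 80·20 / (8·10) = 20.
e_ss = 10/K_v = 10/20 = 0.5.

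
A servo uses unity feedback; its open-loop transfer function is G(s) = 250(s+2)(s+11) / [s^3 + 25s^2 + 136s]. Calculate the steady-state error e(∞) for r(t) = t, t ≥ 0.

34/1375

Lowest-order denominator term is 136s, so the open loop has 1 pole at the origin → type 1 system.
K_v = lim_{s→0} s·G(s) = 250·2·11 / 136 = 1375/34.
e_ss = 1/K_v = 1/(1375/34) = 34/1375.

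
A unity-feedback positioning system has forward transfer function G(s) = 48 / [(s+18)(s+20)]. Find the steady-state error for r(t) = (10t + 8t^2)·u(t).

No free integrators in G(s): this is a type 0 system. By superposition:
  • 10t: a type-0 system cannot track it, e_ss → ∞.
  • 8t^2: a type-0 system cannot track it, e_ss → ∞.
The unbounded component dominates.

infinity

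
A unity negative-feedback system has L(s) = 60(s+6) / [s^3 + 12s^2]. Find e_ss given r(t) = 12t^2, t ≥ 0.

Factoring s^2 from the denominator leaves a polynomial with constant term 12, so the system is type 2.
K_a = lim_{s→0} s^2·L(s) = 60·6 / 12 = 30.
r(t) = 12t^2 gives R(s) = 24/s^3.
e_ss = 24/K_a = 24/30 = 0.8.

0.8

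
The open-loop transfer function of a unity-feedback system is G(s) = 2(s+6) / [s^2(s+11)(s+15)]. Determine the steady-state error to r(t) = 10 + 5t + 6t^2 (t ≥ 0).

165

The open loop has two poles at the origin → type 2 system. Treating each term separately:
  • 10: tracked with zero error.
  • 5t: tracked with zero error.
  • 6t^2: e_ss = 12/K_a with K_a=4/55 → 165.
Total e_ss = 165.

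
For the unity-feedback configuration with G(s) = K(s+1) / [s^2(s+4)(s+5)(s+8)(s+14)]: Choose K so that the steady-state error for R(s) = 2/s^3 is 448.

System type = 2 (two poles at s=0).
K_a = lim_{s→0} s^2·G(s) = K·1 / (4·5·8·14) = (1/2240)·K.
e_ss = 2/K_a = 448 ⇒ K_a = 1/224 ⇒ K = (1/224)/(1/2240) = 10.

10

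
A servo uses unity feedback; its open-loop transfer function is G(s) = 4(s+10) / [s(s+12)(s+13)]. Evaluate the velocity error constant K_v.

System type = 1 (one pole at s=0).
K_v = lim_{s→0} s·G(s) = 4·10 / (12·13) = 10/39.

10/39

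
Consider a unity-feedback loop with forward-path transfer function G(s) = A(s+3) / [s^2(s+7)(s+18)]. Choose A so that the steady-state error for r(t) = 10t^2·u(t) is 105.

8

G(s) has two factors of s in the denominator, so the system is type 2.
K_a = lim_{s→0} s^2·G(s) = A·3 / (7·18) = (1/42)·A.
e_ss = 20/K_a = 105 ⇒ K_a = 4/21 ⇒ A = (4/21)/(1/42) = 8.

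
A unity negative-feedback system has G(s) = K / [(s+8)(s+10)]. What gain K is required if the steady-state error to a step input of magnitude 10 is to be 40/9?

100

System type = 0 (no poles at s=0).
K_p = lim_{s→0} G(s) = K / (8·10) = 0.0125·K.
e_ss = 10/(1 + K_p) = 40/9 ⇒ 1 + 0.0125·K = 2.25 ⇒ K = 100.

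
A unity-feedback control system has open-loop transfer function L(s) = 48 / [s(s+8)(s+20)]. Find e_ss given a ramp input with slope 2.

System type = 1 (one pole at s=0).
K_v = lim_{s→0} s·L(s) = 48 / (8·20) = 0.3.
e_ss = 2/K_v = 2/0.3 = 20/3.

20/3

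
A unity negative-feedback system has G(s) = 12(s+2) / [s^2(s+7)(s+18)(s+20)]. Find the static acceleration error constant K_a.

System type = 2 (two poles at s=0).
K_a = lim_{s→0} s^2·G(s) = 12·2 / (7·18·20) = 1/105.

1/105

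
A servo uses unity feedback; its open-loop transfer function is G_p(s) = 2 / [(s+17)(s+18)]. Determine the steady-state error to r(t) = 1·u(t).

153/154

System type = 0 (no poles at s=0).
K_p = lim_{s→0} G_p(s) = 2 / (17·18) = 1/153.
e_ss = 1/(1 + K_p) = 1/(154/153) = 153/154.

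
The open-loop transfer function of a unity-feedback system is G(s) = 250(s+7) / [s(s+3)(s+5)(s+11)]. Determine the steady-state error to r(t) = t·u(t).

The open loop has one pole at the origin → type 1 system.
K_v = lim_{s→0} s·G(s) = 250·7 / (3·5·11) = 350/33.
e_ss = 1/K_v = 1/(350/33) = 33/350.

33/350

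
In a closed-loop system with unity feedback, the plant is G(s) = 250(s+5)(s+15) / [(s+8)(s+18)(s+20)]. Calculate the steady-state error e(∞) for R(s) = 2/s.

The open loop has no poles at the origin → type 0 system.
K_p = lim_{s→0} G(s) = 250·5·15 / (8·18·20) = 625/96.
e_ss = 2/(1 + K_p) = 2/(721/96) = 192/721.

192/721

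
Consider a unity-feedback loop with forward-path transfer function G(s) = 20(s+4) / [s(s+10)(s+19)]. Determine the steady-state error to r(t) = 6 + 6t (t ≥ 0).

14.25

System type = 1 (one pole at s=0). Treating each term separately:
  • 6: tracked with zero error.
  • 6t: e_ss = 6/K_v with K_v=8/19 → 14.25.
Total e_ss = 14.25.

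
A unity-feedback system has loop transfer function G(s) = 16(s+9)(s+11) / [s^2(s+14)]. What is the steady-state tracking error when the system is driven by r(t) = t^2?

7/396

Two free integrators in G(s): this is a type 2 system.
K_a = lim_{s→0} s^2·G(s) = 16·9·11 / (14) = 792/7.
r(t) = t^2 gives R(s) = 2/s^3.
e_ss = 2/K_a = 2/(792/7) = 7/396.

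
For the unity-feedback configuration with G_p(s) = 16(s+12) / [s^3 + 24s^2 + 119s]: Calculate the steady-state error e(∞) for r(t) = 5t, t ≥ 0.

Lowest-order denominator term is 119s, so the open loop has 1 pole at the origin → type 1 system.
K_v = lim_{s→0} s·G_p(s) = 16·12 / 119 = 192/119.
e_ss = 5/K_v = 5/(192/119) = 595/192.

595/192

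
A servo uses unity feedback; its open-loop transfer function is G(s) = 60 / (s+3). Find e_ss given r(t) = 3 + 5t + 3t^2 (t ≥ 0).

The open loop has no poles at the origin → type 0 system. Treating each term separately:
  • 3: e_ss = 3/(1+K_p) with K_p=20 → 1/7.
  • 5t: a type-0 system cannot track it, e_ss → ∞.
  • 3t^2: a type-0 system cannot track it, e_ss → ∞.
The unbounded component dominates.

infinity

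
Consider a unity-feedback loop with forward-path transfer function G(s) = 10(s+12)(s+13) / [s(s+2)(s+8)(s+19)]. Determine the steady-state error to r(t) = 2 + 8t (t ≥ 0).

304/195

The open loop has one pole at the origin → type 1 system. Taking each input component in turn:
  • 2: tracked with zero error.
  • 8t: e_ss = 8/K_v with K_v=195/38 → 304/195.
Total e_ss = 304/195.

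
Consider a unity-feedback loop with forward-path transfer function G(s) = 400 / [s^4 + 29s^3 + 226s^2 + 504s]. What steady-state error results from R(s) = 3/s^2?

3.78

The denominator has no term below 504s — 1 pole at s=0, type 1.
K_v = lim_{s→0} s·G(s) = 400 / 504 = 50/63.
e_ss = 3/K_v = 3/(50/63) = 3.78.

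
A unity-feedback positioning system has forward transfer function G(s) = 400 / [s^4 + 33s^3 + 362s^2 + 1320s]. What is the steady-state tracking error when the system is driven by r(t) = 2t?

Factoring s from the denominator leaves a polynomial with constant term 1320, so the system is type 1.
K_v = lim_{s→0} s·G(s) = 400 / 1320 = 10/33.
e_ss = 2/K_v = 2/(10/33) = 6.6.

6.6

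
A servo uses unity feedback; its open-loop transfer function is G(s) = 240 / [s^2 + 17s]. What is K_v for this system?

Factoring s from the denominator leaves a polynomial with constant term 17, so the system is type 1.
K_v = lim_{s→0} s·G(s) = 240 / 17 = 240/17.

240/17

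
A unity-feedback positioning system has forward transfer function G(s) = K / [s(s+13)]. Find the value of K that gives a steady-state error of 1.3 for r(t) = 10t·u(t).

The open loop has one pole at the origin → type 1 system.
K_v = lim_{s→0} s·G(s) = K / (13) = (1/13)·K.
e_ss = 10/K_v = 1.3 ⇒ K_v = 100/13 ⇒ K = (100/13)/(1/13) = 100.

100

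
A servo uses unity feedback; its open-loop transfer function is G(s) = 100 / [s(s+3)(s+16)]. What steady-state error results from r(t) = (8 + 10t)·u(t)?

The open loop has one pole at the origin → type 1 system. By superposition:
  • 8: tracked with zero error.
  • 10t: e_ss = 10/K_v with K_v=25/12 → 4.8.
Total e_ss = 4.8.

4.8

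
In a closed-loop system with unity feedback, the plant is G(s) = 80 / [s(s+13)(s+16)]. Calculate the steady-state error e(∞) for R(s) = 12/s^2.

31.2

System type = 1 (one pole at s=0).
K_v = lim_{s→0} s·G(s) = 80 / (13·16) = 5/13.
e_ss = 12/K_v = 12/(5/13) = 31.2.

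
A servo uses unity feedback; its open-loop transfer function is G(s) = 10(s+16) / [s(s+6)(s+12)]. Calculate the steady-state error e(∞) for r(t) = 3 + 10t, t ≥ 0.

4.5

G(s) has one factor of s in the denominator, so the system is type 1. Taking each input component in turn:
  • 3: tracked with zero error.
  • 10t: e_ss = 10/K_v with K_v=20/9 → 4.5.
Total e_ss = 4.5.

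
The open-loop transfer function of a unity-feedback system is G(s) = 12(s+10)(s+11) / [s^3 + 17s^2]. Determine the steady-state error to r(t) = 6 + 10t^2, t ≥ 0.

17/66

Factoring s^2 from the denominator leaves a polynomial with constant term 17, so the system is type 2. Treating each term separately:
  • 6: tracked with zero error.
  • 10t^2: e_ss = 20/K_a with K_a=1320/17 → 17/66.
Total e_ss = 17/66.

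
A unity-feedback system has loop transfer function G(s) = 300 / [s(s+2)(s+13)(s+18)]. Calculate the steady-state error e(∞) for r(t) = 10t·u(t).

The open loop has one pole at the origin → type 1 system.
K_v = lim_{s→0} s·G(s) = 300 / (2·13·18) = 25/39.
e_ss = 10/K_v = 10/(25/39) = 15.6.

15.6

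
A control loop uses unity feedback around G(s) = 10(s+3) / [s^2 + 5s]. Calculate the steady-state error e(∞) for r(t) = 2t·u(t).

The denominator has no term below 5s — 1 pole at s=0, type 1.
K_v = lim_{s→0} s·G(s) = 10·3 / 5 = 6.
e_ss = 2/K_v = 2/6 = 1/3.

1/3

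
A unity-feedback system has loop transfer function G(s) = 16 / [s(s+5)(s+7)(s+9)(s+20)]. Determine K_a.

0

G(s) has one factor of s in the denominator, so the system is type 1.
K_a = lim_{s→0} s^2·G(s) = 0 (the extra factor of s kills the finite limit).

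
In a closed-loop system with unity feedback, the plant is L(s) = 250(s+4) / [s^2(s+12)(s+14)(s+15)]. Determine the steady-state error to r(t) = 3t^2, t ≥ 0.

15.12

Two free integrators in L(s): this is a type 2 system.
K_a = lim_{s→0} s^2·L(s) = 250·4 / (12·14·15) = 25/63.
r(t) = 3t^2 gives R(s) = 6/s^3.
e_ss = 6/K_a = 6/(25/63) = 15.12.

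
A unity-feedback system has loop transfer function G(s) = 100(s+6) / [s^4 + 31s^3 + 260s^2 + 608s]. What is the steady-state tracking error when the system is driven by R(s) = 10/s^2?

152/15

Factoring s from the denominator leaves a polynomial with constant term 608, so the system is type 1.
K_v = lim_{s→0} s·G(s) = 100·6 / 608 = 75/76.
e_ss = 10/K_v = 10/(75/76) = 152/15.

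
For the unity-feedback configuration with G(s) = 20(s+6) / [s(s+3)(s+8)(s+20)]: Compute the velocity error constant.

0.25

G(s) has one factor of s in the denominator, so the system is type 1.
K_v = lim_{s→0} s·G(s) = 20·6 / (3·8·20) = 0.25.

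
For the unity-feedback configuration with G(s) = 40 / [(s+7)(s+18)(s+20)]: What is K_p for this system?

The open loop has no poles at the origin → type 0 system.
K_p = lim_{s→0} G(s) = 40 / (7·18·20) = 1/63.

1/63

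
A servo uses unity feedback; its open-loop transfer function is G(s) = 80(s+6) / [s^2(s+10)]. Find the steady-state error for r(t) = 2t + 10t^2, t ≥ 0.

The open loop has two poles at the origin → type 2 system. By superposition:
  • 2t: tracked with zero error.
  • 10t^2: e_ss = 20/K_a with K_a=48 → 5/12.
Total e_ss = 5/12.

5/12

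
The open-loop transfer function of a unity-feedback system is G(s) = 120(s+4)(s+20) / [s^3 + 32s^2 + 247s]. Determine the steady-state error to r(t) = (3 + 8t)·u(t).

Factoring s from the denominator leaves a polynomial with constant term 247, so the system is type 1. Treating each term separately:
  • 3: tracked with zero error.
  • 8t: e_ss = 8/K_v with K_v=9600/247 → 247/1200.
Total e_ss = 247/1200.

247/1200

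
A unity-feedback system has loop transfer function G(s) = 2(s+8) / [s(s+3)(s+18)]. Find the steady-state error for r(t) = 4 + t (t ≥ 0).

System type = 1 (one pole at s=0). Treating each term separately:
  • 4: tracked with zero error.
  • t: e_ss = 1/K_v with K_v=8/27 → 3.375.
Total e_ss = 3.375.

3.375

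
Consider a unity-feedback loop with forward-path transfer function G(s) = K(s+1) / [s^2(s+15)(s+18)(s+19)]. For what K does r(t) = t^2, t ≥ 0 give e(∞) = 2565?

System type = 2 (two poles at s=0).
K_a = lim_{s→0} s^2·G(s) = K·1 / (15·18·19) = (1/5130)·K.
e_ss = 2/K_a = 2565 ⇒ K_a = 2/2565 ⇒ K = (2/2565)/(1/5130) = 4.

4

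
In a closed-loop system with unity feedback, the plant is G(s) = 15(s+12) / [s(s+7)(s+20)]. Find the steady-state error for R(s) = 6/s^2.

14/3

G(s) has one factor of s in the denominator, so the system is type 1.
K_v = lim_{s→0} s·G(s) = 15·12 / (7·20) = 9/7.
e_ss = 6/K_v = 6/(9/7) = 14/3.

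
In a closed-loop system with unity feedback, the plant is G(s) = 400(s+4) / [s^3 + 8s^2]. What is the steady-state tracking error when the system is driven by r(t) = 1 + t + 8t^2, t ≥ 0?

Lowest-order denominator term is 8s^2, so the open loop has 2 poles at the origin → type 2 system. Treating each term separately:
  • 1: tracked with zero error.
  • t: tracked with zero error.
  • 8t^2: e_ss = 16/K_a with K_a=200 → 0.08.
Total e_ss = 0.08.

0.08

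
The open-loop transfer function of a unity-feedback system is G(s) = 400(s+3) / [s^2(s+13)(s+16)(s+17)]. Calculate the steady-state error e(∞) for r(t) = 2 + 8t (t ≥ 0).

0

The open loop has two poles at the origin → type 2 system. Taking each input component in turn:
  • 2: tracked with zero error.
  • 8t: tracked with zero error.
Total e_ss = 0.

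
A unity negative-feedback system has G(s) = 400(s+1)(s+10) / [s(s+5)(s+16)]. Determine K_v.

G(s) has one factor of s in the denominator, so the system is type 1.
K_v = lim_{s→0} s·G(s) = 400·1·10 / (5·16) = 50.

50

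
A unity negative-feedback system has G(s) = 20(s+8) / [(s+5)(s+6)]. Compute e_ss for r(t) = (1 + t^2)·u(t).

infinity

The open loop has no poles at the origin → type 0 system. Taking each input component in turn:
  • 1: e_ss = 1/(1+K_p) with K_p=16/3 → 3/19.
  • t^2: a type-0 system cannot track it, e_ss → ∞.
The unbounded component dominates.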